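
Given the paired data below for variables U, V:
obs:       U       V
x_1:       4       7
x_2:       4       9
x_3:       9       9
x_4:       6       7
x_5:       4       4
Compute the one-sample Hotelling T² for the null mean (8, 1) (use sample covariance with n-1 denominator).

Step 1 — sample mean vector:
  mean(U) = (4 + 4 + 9 + 6 + 4) / 5 = 27/5 = 5.4
  mean(V) = (7 + 9 + 9 + 7 + 4) / 5 = 36/5 = 7.2
  x̄ = (5.4, 7.2),  deviation x̄ - mu_0 = (5.4, 7.2) - (8, 1) = (-2.6, 6.2).

Step 2 — sample covariance matrix, S[i,j] = (1/(n-1)) · Σ_k (x_{k,i} - mean_i) · (x_{k,j} - mean_j), divisor n-1 = 4:
  S[U,U] = ((-1.4)·(-1.4) + (-1.4)·(-1.4) + (3.6)·(3.6) + (0.6)·(0.6) + (-1.4)·(-1.4)) / 4 = 19.2/4 = 4.8
  S[U,V] = ((-1.4)·(-0.2) + (-1.4)·(1.8) + (3.6)·(1.8) + (0.6)·(-0.2) + (-1.4)·(-3.2)) / 4 = 8.6/4 = 2.15
  S[V,V] = ((-0.2)·(-0.2) + (1.8)·(1.8) + (1.8)·(1.8) + (-0.2)·(-0.2) + (-3.2)·(-3.2)) / 4 = 16.8/4 = 4.2
  S = [[4.8, 2.15],
 [2.15, 4.2]].

Step 3 — invert S. det(S) = 4.8·4.2 - (2.15)² = 15.5375.
  S^{-1} = (1/det) · [[d, -b], [-b, a]] = [[0.2703, -0.1384],
 [-0.1384, 0.3089]].

Step 4 — quadratic form (x̄ - mu_0)^T · S^{-1} · (x̄ - mu_0):
  S^{-1} · (x̄ - mu_0) = (-1.5607, 2.2751),
  (x̄ - mu_0)^T · [...] = (-2.6)·(-1.5607) + (6.2)·(2.2751) = 18.1638.

Step 5 — scale by n: T² = 5 · 18.1638 = 90.819.

T² ≈ 90.819


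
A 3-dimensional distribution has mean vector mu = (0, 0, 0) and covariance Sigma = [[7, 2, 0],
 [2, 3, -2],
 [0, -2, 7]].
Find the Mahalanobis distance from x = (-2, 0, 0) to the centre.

Step 1 — centre the observation: (x - mu) = (-2, 0, 0).

Step 2 — invert Sigma (cofactor / det for 3×3, or solve directly):
  Sigma^{-1} = [[0.1868, -0.1538, -0.044],
 [-0.1538, 0.5385, 0.1538],
 [-0.044, 0.1538, 0.1868]].

Step 3 — form the quadratic (x - mu)^T · Sigma^{-1} · (x - mu):
  Sigma^{-1} · (x - mu) = (-0.3736, 0.3077, 0.0879).
  (x - mu)^T · [Sigma^{-1} · (x - mu)] = (-2)·(-0.3736) + (0)·(0.3077) + (0)·(0.0879) = 0.7473.

Step 4 — take square root: d = √(0.7473) ≈ 0.8644.

d(x, mu) = √(0.7473) ≈ 0.8644


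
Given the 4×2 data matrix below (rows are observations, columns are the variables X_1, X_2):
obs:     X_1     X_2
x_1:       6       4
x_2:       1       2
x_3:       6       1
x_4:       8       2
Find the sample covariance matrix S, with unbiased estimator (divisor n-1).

Step 1 — column means:
  mean(X_1) = (6 + 1 + 6 + 8) / 4 = 21/4 = 5.25
  mean(X_2) = (4 + 2 + 1 + 2) / 4 = 9/4 = 2.25

Step 2 — sample covariance S[i,j] = (1/(n-1)) · Σ_k (x_{k,i} - mean_i) · (x_{k,j} - mean_j), with n-1 = 3.
  S[X_1,X_1] = ((0.75)·(0.75) + (-4.25)·(-4.25) + (0.75)·(0.75) + (2.75)·(2.75)) / 3 = 26.75/3 = 8.9167
  S[X_1,X_2] = ((0.75)·(1.75) + (-4.25)·(-0.25) + (0.75)·(-1.25) + (2.75)·(-0.25)) / 3 = 0.75/3 = 0.25
  S[X_2,X_2] = ((1.75)·(1.75) + (-0.25)·(-0.25) + (-1.25)·(-1.25) + (-0.25)·(-0.25)) / 3 = 4.75/3 = 1.5833

S is symmetric (S[j,i] = S[i,j]). Assembling:

S = [[8.9167, 0.25],
 [0.25, 1.5833]]


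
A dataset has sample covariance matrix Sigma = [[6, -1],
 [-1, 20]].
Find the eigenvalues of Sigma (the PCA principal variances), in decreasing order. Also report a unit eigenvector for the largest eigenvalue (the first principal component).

Step 1 — characteristic polynomial of 2×2 Sigma:
  det(Sigma - λI) = λ² - trace · λ + det = 0.
  trace = 6 + 20 = 26, det = 6·20 - (-1)² = 119.
Step 2 — discriminant:
  Δ = trace² - 4·det = 676 - 476 = 200.
Step 3 — eigenvalues:
  λ = (trace ± √Δ)/2 = (26 ± 14.1421)/2,
  λ_1 = 20.0711,  λ_2 = 5.9289.

Step 4 — unit eigenvector for λ_1: solve (Sigma - λ_1 I)v = 0. First row:
  (6 - 20.0711)·v_x + (-1)·v_y = 0, i.e. (-14.0711)·v_x + (-1)·v_y = 0,
  so v ∝ (b, λ_1 - a) = (-1, 14.0711); multiply by -1 so the first entry is positive: u = (1, -14.0711).
  ||u|| = √((1)² + (-14.0711)²) = √(198.9949) ≈ 14.1066,
  v_1 = u/||u|| ≈ (0.0709, -0.9975) (||v_1|| = 1).

λ_1 = 20.0711,  λ_2 = 5.9289;  v_1 ≈ (0.0709, -0.9975)


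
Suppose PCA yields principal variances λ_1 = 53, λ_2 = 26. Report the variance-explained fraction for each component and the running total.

Step 1 — total variance = trace(Sigma) = Σ λ_i = 53 + 26 = 79.

Step 2 — fraction explained by component i = λ_i / Σ λ:
  PC1: 53/79 = 0.6709
  PC2: 26/79 = 0.3291

Step 3 — cumulative fraction after k components = (λ_1 + ... + λ_k) / Σ λ:
  k = 1: 53/79 = 0.6709
  k = 2: (53 + 26)/79 = 79/79 = 1

Summary (fraction, with percent):

explained: PC1 0.6709 (67.09%), PC2 0.3291 (32.91%);  cumulative: 0.6709, 1


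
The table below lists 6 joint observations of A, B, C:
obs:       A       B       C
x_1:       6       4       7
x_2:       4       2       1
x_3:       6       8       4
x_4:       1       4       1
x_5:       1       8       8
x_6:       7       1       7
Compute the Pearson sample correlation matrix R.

Step 1 — column means:
  mean(A) = (6 + 4 + 6 + 1 + 1 + 7) / 6 = 25/6 = 4.1667
  mean(B) = (4 + 2 + 8 + 4 + 8 + 1) / 6 = 27/6 = 4.5
  mean(C) = (7 + 1 + 4 + 1 + 8 + 7) / 6 = 28/6 = 4.6667

Step 2 — sample variances and covariances s[i,j] = (1/(n-1)) · Σ_k (x_{k,i} - mean_i) · (x_{k,j} - mean_j), with n-1 = 5:
  s[A,A] = ((1.8333)·(1.8333) + (-0.1667)·(-0.1667) + (1.8333)·(1.8333) + (-3.1667)·(-3.1667) + (-3.1667)·(-3.1667) + (2.8333)·(2.8333)) / 5 = 34.8333/5 = 6.9667
  s[A,B] = ((1.8333)·(-0.5) + (-0.1667)·(-2.5) + (1.8333)·(3.5) + (-3.1667)·(-0.5) + (-3.1667)·(3.5) + (2.8333)·(-3.5)) / 5 = -13.5/5 = -2.7
  s[A,C] = ((1.8333)·(2.3333) + (-0.1667)·(-3.6667) + (1.8333)·(-0.6667) + (-3.1667)·(-3.6667) + (-3.1667)·(3.3333) + (2.8333)·(2.3333)) / 5 = 11.3333/5 = 2.2667
  s[B,B] = ((-0.5)·(-0.5) + (-2.5)·(-2.5) + (3.5)·(3.5) + (-0.5)·(-0.5) + (3.5)·(3.5) + (-3.5)·(-3.5)) / 5 = 43.5/5 = 8.7
  s[B,C] = ((-0.5)·(2.3333) + (-2.5)·(-3.6667) + (3.5)·(-0.6667) + (-0.5)·(-3.6667) + (3.5)·(3.3333) + (-3.5)·(2.3333)) / 5 = 11/5 = 2.2
  s[C,C] = ((2.3333)·(2.3333) + (-3.6667)·(-3.6667) + (-0.6667)·(-0.6667) + (-3.6667)·(-3.6667) + (3.3333)·(3.3333) + (2.3333)·(2.3333)) / 5 = 49.3333/5 = 9.8667
  Sample standard deviations s_i = √(s[i,i]):
  s(A) = √(6.9667) = 2.6394
  s(B) = √(8.7) = 2.9496
  s(C) = √(9.8667) = 3.1411

Step 3 — r_{ij} = s_{ij} / (s_i · s_j):
  r[A,A] = 1 (diagonal).
  r[A,B] = -2.7 / (2.6394 · 2.9496) = -2.7 / 7.7852 = -0.3468
  r[A,C] = 2.2667 / (2.6394 · 3.1411) = 2.2667 / 8.2908 = 0.2734
  r[B,B] = 1 (diagonal).
  r[B,C] = 2.2 / (2.9496 · 3.1411) = 2.2 / 9.265 = 0.2375
  r[C,C] = 1 (diagonal).

R is symmetric with unit diagonal. Assembling:

R = [[1, -0.3468, 0.2734],
 [-0.3468, 1, 0.2375],
 [0.2734, 0.2375, 1]]


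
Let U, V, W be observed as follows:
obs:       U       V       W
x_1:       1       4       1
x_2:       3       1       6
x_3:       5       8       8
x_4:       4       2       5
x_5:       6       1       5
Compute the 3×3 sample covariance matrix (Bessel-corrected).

Step 1 — column means:
  mean(U) = (1 + 3 + 5 + 4 + 6) / 5 = 19/5 = 3.8
  mean(V) = (4 + 1 + 8 + 2 + 1) / 5 = 16/5 = 3.2
  mean(W) = (1 + 6 + 8 + 5 + 5) / 5 = 25/5 = 5

Step 2 — sample covariance S[i,j] = (1/(n-1)) · Σ_k (x_{k,i} - mean_i) · (x_{k,j} - mean_j), with n-1 = 4.
  S[U,U] = ((-2.8)·(-2.8) + (-0.8)·(-0.8) + (1.2)·(1.2) + (0.2)·(0.2) + (2.2)·(2.2)) / 4 = 14.8/4 = 3.7
  S[U,V] = ((-2.8)·(0.8) + (-0.8)·(-2.2) + (1.2)·(4.8) + (0.2)·(-1.2) + (2.2)·(-2.2)) / 4 = 0.2/4 = 0.05
  S[U,W] = ((-2.8)·(-4) + (-0.8)·(1) + (1.2)·(3) + (0.2)·(0) + (2.2)·(0)) / 4 = 14/4 = 3.5
  S[V,V] = ((0.8)·(0.8) + (-2.2)·(-2.2) + (4.8)·(4.8) + (-1.2)·(-1.2) + (-2.2)·(-2.2)) / 4 = 34.8/4 = 8.7
  S[V,W] = ((0.8)·(-4) + (-2.2)·(1) + (4.8)·(3) + (-1.2)·(0) + (-2.2)·(0)) / 4 = 9/4 = 2.25
  S[W,W] = ((-4)·(-4) + (1)·(1) + (3)·(3) + (0)·(0) + (0)·(0)) / 4 = 26/4 = 6.5

S is symmetric (S[j,i] = S[i,j]). Assembling:

S = [[3.7, 0.05, 3.5],
 [0.05, 8.7, 2.25],
 [3.5, 2.25, 6.5]]


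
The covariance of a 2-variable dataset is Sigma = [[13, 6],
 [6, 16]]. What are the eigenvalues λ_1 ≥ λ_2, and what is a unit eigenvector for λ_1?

Step 1 — characteristic polynomial of 2×2 Sigma:
  det(Sigma - λI) = λ² - trace · λ + det = 0.
  trace = 13 + 16 = 29, det = 13·16 - (6)² = 172.
Step 2 — discriminant:
  Δ = trace² - 4·det = 841 - 688 = 153.
Step 3 — eigenvalues:
  λ = (trace ± √Δ)/2 = (29 ± 12.3693)/2,
  λ_1 = 20.6847,  λ_2 = 8.3153.

Step 4 — unit eigenvector for λ_1: solve (Sigma - λ_1 I)v = 0. First row:
  (13 - 20.6847)·v_x + (6)·v_y = 0, i.e. (-7.6847)·v_x + (6)·v_y = 0,
  so v ∝ (b, λ_1 - a) = (6, 7.6847) = u.
  ||u|| = √((6)² + (7.6847)²) = √(95.054) ≈ 9.7496,
  v_1 = u/||u|| ≈ (0.6154, 0.7882) (||v_1|| = 1).

λ_1 = 20.6847,  λ_2 = 8.3153;  v_1 ≈ (0.6154, 0.7882)


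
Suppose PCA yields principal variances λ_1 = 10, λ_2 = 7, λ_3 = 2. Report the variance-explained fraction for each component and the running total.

Step 1 — total variance = trace(Sigma) = Σ λ_i = 10 + 7 + 2 = 19.

Step 2 — fraction explained by component i = λ_i / Σ λ:
  PC1: 10/19 = 0.5263
  PC2: 7/19 = 0.3684
  PC3: 2/19 = 0.1053

Step 3 — cumulative fraction after k components = (λ_1 + ... + λ_k) / Σ λ:
  k = 1: 10/19 = 0.5263
  k = 2: (10 + 7)/19 = 17/19 = 0.8947
  k = 3: (10 + 7 + 2)/19 = 19/19 = 1

Summary (fraction, with percent):

explained: PC1 0.5263 (52.63%), PC2 0.3684 (36.84%), PC3 0.1053 (10.53%);  cumulative: 0.5263, 0.8947, 1


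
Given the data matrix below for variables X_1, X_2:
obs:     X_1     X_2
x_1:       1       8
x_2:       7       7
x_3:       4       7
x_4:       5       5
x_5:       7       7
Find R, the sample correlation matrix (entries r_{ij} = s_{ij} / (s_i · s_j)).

Step 1 — column means:
  mean(X_1) = (1 + 7 + 4 + 5 + 7) / 5 = 24/5 = 4.8
  mean(X_2) = (8 + 7 + 7 + 5 + 7) / 5 = 34/5 = 6.8

Step 2 — sample variances and covariances s[i,j] = (1/(n-1)) · Σ_k (x_{k,i} - mean_i) · (x_{k,j} - mean_j), with n-1 = 4:
  s[X_1,X_1] = ((-3.8)·(-3.8) + (2.2)·(2.2) + (-0.8)·(-0.8) + (0.2)·(0.2) + (2.2)·(2.2)) / 4 = 24.8/4 = 6.2
  s[X_1,X_2] = ((-3.8)·(1.2) + (2.2)·(0.2) + (-0.8)·(0.2) + (0.2)·(-1.8) + (2.2)·(0.2)) / 4 = -4.2/4 = -1.05
  s[X_2,X_2] = ((1.2)·(1.2) + (0.2)·(0.2) + (0.2)·(0.2) + (-1.8)·(-1.8) + (0.2)·(0.2)) / 4 = 4.8/4 = 1.2
  Sample standard deviations s_i = √(s[i,i]):
  s(X_1) = √(6.2) = 2.49
  s(X_2) = √(1.2) = 1.0954

Step 3 — r_{ij} = s_{ij} / (s_i · s_j):
  r[X_1,X_1] = 1 (diagonal).
  r[X_1,X_2] = -1.05 / (2.49 · 1.0954) = -1.05 / 2.7276 = -0.3849
  r[X_2,X_2] = 1 (diagonal).

R is symmetric with unit diagonal. Assembling:

R = [[1, -0.3849],
 [-0.3849, 1]]


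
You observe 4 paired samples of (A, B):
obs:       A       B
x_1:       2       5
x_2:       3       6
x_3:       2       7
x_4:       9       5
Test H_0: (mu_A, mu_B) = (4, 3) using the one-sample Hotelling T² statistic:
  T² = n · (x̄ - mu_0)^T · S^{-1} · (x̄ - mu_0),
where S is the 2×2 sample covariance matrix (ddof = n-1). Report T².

Step 1 — sample mean vector:
  mean(A) = (2 + 3 + 2 + 9) / 4 = 16/4 = 4
  mean(B) = (5 + 6 + 7 + 5) / 4 = 23/4 = 5.75
  x̄ = (4, 5.75),  deviation x̄ - mu_0 = (4, 5.75) - (4, 3) = (0, 2.75).

Step 2 — sample covariance matrix, S[i,j] = (1/(n-1)) · Σ_k (x_{k,i} - mean_i) · (x_{k,j} - mean_j), divisor n-1 = 3:
  S[A,A] = ((-2)·(-2) + (-1)·(-1) + (-2)·(-2) + (5)·(5)) / 3 = 34/3 = 11.3333
  S[A,B] = ((-2)·(-0.75) + (-1)·(0.25) + (-2)·(1.25) + (5)·(-0.75)) / 3 = -5/3 = -1.6667
  S[B,B] = ((-0.75)·(-0.75) + (0.25)·(0.25) + (1.25)·(1.25) + (-0.75)·(-0.75)) / 3 = 2.75/3 = 0.9167
  S = [[11.3333, -1.6667],
 [-1.6667, 0.9167]].

Step 3 — invert S. det(S) = 11.3333·0.9167 - (-1.6667)² = 7.6111.
  S^{-1} = (1/det) · [[d, -b], [-b, a]] = [[0.1204, 0.219],
 [0.219, 1.4891]].

Step 4 — quadratic form (x̄ - mu_0)^T · S^{-1} · (x̄ - mu_0):
  S^{-1} · (x̄ - mu_0) = (0.6022, 4.0949),
  (x̄ - mu_0)^T · [...] = (0)·(0.6022) + (2.75)·(4.0949) = 11.2609.

Step 5 — scale by n: T² = 4 · 11.2609 = 45.0438.

T² ≈ 45.0438


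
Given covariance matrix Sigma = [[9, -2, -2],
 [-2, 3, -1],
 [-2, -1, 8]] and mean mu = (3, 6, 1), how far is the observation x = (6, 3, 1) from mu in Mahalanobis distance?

Step 1 — centre the observation: (x - mu) = (3, -3, 0).

Step 2 — invert Sigma (cofactor / det for 3×3, or solve directly):
  Sigma^{-1} = [[0.1484, 0.1161, 0.0516],
 [0.1161, 0.4387, 0.0839],
 [0.0516, 0.0839, 0.1484]].

Step 3 — form the quadratic (x - mu)^T · Sigma^{-1} · (x - mu):
  Sigma^{-1} · (x - mu) = (0.0968, -0.9677, -0.0968).
  (x - mu)^T · [Sigma^{-1} · (x - mu)] = (3)·(0.0968) + (-3)·(-0.9677) + (0)·(-0.0968) = 3.1935.

Step 4 — take square root: d = √(3.1935) ≈ 1.7871.

d(x, mu) = √(3.1935) ≈ 1.7871


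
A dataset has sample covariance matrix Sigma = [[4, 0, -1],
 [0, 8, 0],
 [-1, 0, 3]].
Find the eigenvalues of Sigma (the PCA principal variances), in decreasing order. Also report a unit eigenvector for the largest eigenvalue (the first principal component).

Step 1 — characteristic polynomial p(λ) = det(λI - Sigma) = λ³ - tr·λ² + c_1·λ - det, where tr = trace, c_1 = sum of the principal 2×2 minors, det = det(Sigma):
  tr = 4 + 8 + 3 = 15,
  c_1 = (4·8 - (0)²) + (4·3 - (-1)²) + (8·3 - (0)²) = 32 + 11 + 24 = 67,
  det = 4·(8·3 - (0)²) - (0)·((0)·3 - (0)·(-1)) + (-1)·((0)·(0) - 8·(-1)) = 4·(24) - (0)·(0) + (-1)·(8) = 88.
  So p(λ) = λ³ - 15λ² + 67λ - 88.
Step 2 — look for an integer root (rational root theorem: any rational root is an integer divisor of 88). Testing λ = 8:
  p(8) = 512 - 960 + 536 - 88 = 0  ✓
  Dividing out (λ - 8): p(λ) = (λ - 8)(λ² - 7λ + 11).
Step 3 — remaining eigenvalues from the quadratic λ² - 7λ + 11 = 0:
  Δ = 7² - 4·11 = 49 - 44 = 5,  λ = (7 ± √5)/2 = (7 ± 2.2361)/2 ≈ 4.618 or 2.382.
  Sorted: λ_1 = 8,  λ_2 = 4.618,  λ_3 = 2.382  (check: sum = 15 = tr ✓).

Step 4 — unit eigenvector for λ_1 = 8: v spans the null space of (Sigma - λ_1 I), whose rows are
  r_1 = (-4, 0, -1),  r_2 = (0, 0, 0),  r_3 = (-1, 0, -5).
  v is orthogonal to every row, so take v ∝ r_1 × r_3 = ((0)·(-5) - (-1)·(0), (-1)·(-1) - (-4)·(-5), (-4)·(0) - (0)·(-1)) = (0, -19, 0).
  Rescale (divide by 19; multiply by -1 so the first nonzero entry is positive): u = (0, 1, 0).
  ||u|| = √((0)² + (1)² + (0)²) = √(1) = 1,  v_1 = u/||u|| ≈ (0, 1, 0) (||v_1|| = 1).

λ_1 = 8,  λ_2 = 4.618,  λ_3 = 2.382;  v_1 ≈ (0, 1, 0)


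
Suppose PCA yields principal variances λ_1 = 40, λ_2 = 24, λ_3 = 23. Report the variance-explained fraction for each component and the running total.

Step 1 — total variance = trace(Sigma) = Σ λ_i = 40 + 24 + 23 = 87.

Step 2 — fraction explained by component i = λ_i / Σ λ:
  PC1: 40/87 = 0.4598
  PC2: 24/87 = 0.2759
  PC3: 23/87 = 0.2644

Step 3 — cumulative fraction after k components = (λ_1 + ... + λ_k) / Σ λ:
  k = 1: 40/87 = 0.4598
  k = 2: (40 + 24)/87 = 64/87 = 0.7356
  k = 3: (40 + 24 + 23)/87 = 87/87 = 1

Summary (fraction, with percent):

explained: PC1 0.4598 (45.98%), PC2 0.2759 (27.59%), PC3 0.2644 (26.44%);  cumulative: 0.4598, 0.7356, 1


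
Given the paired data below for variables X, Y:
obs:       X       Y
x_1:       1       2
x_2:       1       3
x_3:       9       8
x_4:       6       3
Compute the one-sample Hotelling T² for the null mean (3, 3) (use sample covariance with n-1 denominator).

Step 1 — sample mean vector:
  mean(X) = (1 + 1 + 9 + 6) / 4 = 17/4 = 4.25
  mean(Y) = (2 + 3 + 8 + 3) / 4 = 16/4 = 4
  x̄ = (4.25, 4),  deviation x̄ - mu_0 = (4.25, 4) - (3, 3) = (1.25, 1).

Step 2 — sample covariance matrix, S[i,j] = (1/(n-1)) · Σ_k (x_{k,i} - mean_i) · (x_{k,j} - mean_j), divisor n-1 = 3:
  S[X,X] = ((-3.25)·(-3.25) + (-3.25)·(-3.25) + (4.75)·(4.75) + (1.75)·(1.75)) / 3 = 46.75/3 = 15.5833
  S[X,Y] = ((-3.25)·(-2) + (-3.25)·(-1) + (4.75)·(4) + (1.75)·(-1)) / 3 = 27/3 = 9
  S[Y,Y] = ((-2)·(-2) + (-1)·(-1) + (4)·(4) + (-1)·(-1)) / 3 = 22/3 = 7.3333
  S = [[15.5833, 9],
 [9, 7.3333]].

Step 3 — invert S. det(S) = 15.5833·7.3333 - (9)² = 33.2778.
  S^{-1} = (1/det) · [[d, -b], [-b, a]] = [[0.2204, -0.2705],
 [-0.2705, 0.4683]].

Step 4 — quadratic form (x̄ - mu_0)^T · S^{-1} · (x̄ - mu_0):
  S^{-1} · (x̄ - mu_0) = (0.005, 0.1302),
  (x̄ - mu_0)^T · [...] = (1.25)·(0.005) + (1)·(0.1302) = 0.1365.

Step 5 — scale by n: T² = 4 · 0.1365 = 0.5459.

T² ≈ 0.5459


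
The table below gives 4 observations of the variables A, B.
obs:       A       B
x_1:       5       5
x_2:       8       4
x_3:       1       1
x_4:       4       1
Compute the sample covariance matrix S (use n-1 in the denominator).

Step 1 — column means:
  mean(A) = (5 + 8 + 1 + 4) / 4 = 18/4 = 4.5
  mean(B) = (5 + 4 + 1 + 1) / 4 = 11/4 = 2.75

Step 2 — sample covariance S[i,j] = (1/(n-1)) · Σ_k (x_{k,i} - mean_i) · (x_{k,j} - mean_j), with n-1 = 3.
  S[A,A] = ((0.5)·(0.5) + (3.5)·(3.5) + (-3.5)·(-3.5) + (-0.5)·(-0.5)) / 3 = 25/3 = 8.3333
  S[A,B] = ((0.5)·(2.25) + (3.5)·(1.25) + (-3.5)·(-1.75) + (-0.5)·(-1.75)) / 3 = 12.5/3 = 4.1667
  S[B,B] = ((2.25)·(2.25) + (1.25)·(1.25) + (-1.75)·(-1.75) + (-1.75)·(-1.75)) / 3 = 12.75/3 = 4.25

S is symmetric (S[j,i] = S[i,j]). Assembling:

S = [[8.3333, 4.1667],
 [4.1667, 4.25]]


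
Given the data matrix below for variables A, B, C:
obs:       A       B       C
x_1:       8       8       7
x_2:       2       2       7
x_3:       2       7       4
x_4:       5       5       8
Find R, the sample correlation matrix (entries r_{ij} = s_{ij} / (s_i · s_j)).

Step 1 — column means:
  mean(A) = (8 + 2 + 2 + 5) / 4 = 17/4 = 4.25
  mean(B) = (8 + 2 + 7 + 5) / 4 = 22/4 = 5.5
  mean(C) = (7 + 7 + 4 + 8) / 4 = 26/4 = 6.5

Step 2 — sample variances and covariances s[i,j] = (1/(n-1)) · Σ_k (x_{k,i} - mean_i) · (x_{k,j} - mean_j), with n-1 = 3:
  s[A,A] = ((3.75)·(3.75) + (-2.25)·(-2.25) + (-2.25)·(-2.25) + (0.75)·(0.75)) / 3 = 24.75/3 = 8.25
  s[A,B] = ((3.75)·(2.5) + (-2.25)·(-3.5) + (-2.25)·(1.5) + (0.75)·(-0.5)) / 3 = 13.5/3 = 4.5
  s[A,C] = ((3.75)·(0.5) + (-2.25)·(0.5) + (-2.25)·(-2.5) + (0.75)·(1.5)) / 3 = 7.5/3 = 2.5
  s[B,B] = ((2.5)·(2.5) + (-3.5)·(-3.5) + (1.5)·(1.5) + (-0.5)·(-0.5)) / 3 = 21/3 = 7
  s[B,C] = ((2.5)·(0.5) + (-3.5)·(0.5) + (1.5)·(-2.5) + (-0.5)·(1.5)) / 3 = -5/3 = -1.6667
  s[C,C] = ((0.5)·(0.5) + (0.5)·(0.5) + (-2.5)·(-2.5) + (1.5)·(1.5)) / 3 = 9/3 = 3
  Sample standard deviations s_i = √(s[i,i]):
  s(A) = √(8.25) = 2.8723
  s(B) = √(7) = 2.6458
  s(C) = √(3) = 1.7321

Step 3 — r_{ij} = s_{ij} / (s_i · s_j):
  r[A,A] = 1 (diagonal).
  r[A,B] = 4.5 / (2.8723 · 2.6458) = 4.5 / 7.5993 = 0.5922
  r[A,C] = 2.5 / (2.8723 · 1.7321) = 2.5 / 4.9749 = 0.5025
  r[B,B] = 1 (diagonal).
  r[B,C] = -1.6667 / (2.6458 · 1.7321) = -1.6667 / 4.5826 = -0.3637
  r[C,C] = 1 (diagonal).

R is symmetric with unit diagonal. Assembling:

R = [[1, 0.5922, 0.5025],
 [0.5922, 1, -0.3637],
 [0.5025, -0.3637, 1]]


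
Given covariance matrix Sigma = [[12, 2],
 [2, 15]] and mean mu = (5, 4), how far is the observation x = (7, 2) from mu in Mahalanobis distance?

Step 1 — centre the observation: (x - mu) = (2, -2).

Step 2 — invert Sigma. det(Sigma) = 12·15 - (2)² = 176.
  Sigma^{-1} = (1/det) · [[d, -b], [-b, a]] = [[0.0852, -0.0114],
 [-0.0114, 0.0682]].

Step 3 — form the quadratic (x - mu)^T · Sigma^{-1} · (x - mu):
  Sigma^{-1} · (x - mu) = (0.1932, -0.1591).
  (x - mu)^T · [Sigma^{-1} · (x - mu)] = (2)·(0.1932) + (-2)·(-0.1591) = 0.7045.

Step 4 — take square root: d = √(0.7045) ≈ 0.8394.

d(x, mu) = √(0.7045) ≈ 0.8394


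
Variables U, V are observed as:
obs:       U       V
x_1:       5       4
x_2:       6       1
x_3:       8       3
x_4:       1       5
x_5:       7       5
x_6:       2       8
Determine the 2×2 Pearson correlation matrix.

Step 1 — column means:
  mean(U) = (5 + 6 + 8 + 1 + 7 + 2) / 6 = 29/6 = 4.8333
  mean(V) = (4 + 1 + 3 + 5 + 5 + 8) / 6 = 26/6 = 4.3333

Step 2 — sample variances and covariances s[i,j] = (1/(n-1)) · Σ_k (x_{k,i} - mean_i) · (x_{k,j} - mean_j), with n-1 = 5:
  s[U,U] = ((0.1667)·(0.1667) + (1.1667)·(1.1667) + (3.1667)·(3.1667) + (-3.8333)·(-3.8333) + (2.1667)·(2.1667) + (-2.8333)·(-2.8333)) / 5 = 38.8333/5 = 7.7667
  s[U,V] = ((0.1667)·(-0.3333) + (1.1667)·(-3.3333) + (3.1667)·(-1.3333) + (-3.8333)·(0.6667) + (2.1667)·(0.6667) + (-2.8333)·(3.6667)) / 5 = -19.6667/5 = -3.9333
  s[V,V] = ((-0.3333)·(-0.3333) + (-3.3333)·(-3.3333) + (-1.3333)·(-1.3333) + (0.6667)·(0.6667) + (0.6667)·(0.6667) + (3.6667)·(3.6667)) / 5 = 27.3333/5 = 5.4667
  Sample standard deviations s_i = √(s[i,i]):
  s(U) = √(7.7667) = 2.7869
  s(V) = √(5.4667) = 2.3381

Step 3 — r_{ij} = s_{ij} / (s_i · s_j):
  r[U,U] = 1 (diagonal).
  r[U,V] = -3.9333 / (2.7869 · 2.3381) = -3.9333 / 6.516 = -0.6036
  r[V,V] = 1 (diagonal).

R is symmetric with unit diagonal. Assembling:

R = [[1, -0.6036],
 [-0.6036, 1]]


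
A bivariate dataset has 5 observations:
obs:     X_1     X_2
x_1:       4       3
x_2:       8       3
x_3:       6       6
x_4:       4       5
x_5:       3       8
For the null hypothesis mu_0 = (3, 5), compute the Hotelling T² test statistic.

Step 1 — sample mean vector:
  mean(X_1) = (4 + 8 + 6 + 4 + 3) / 5 = 25/5 = 5
  mean(X_2) = (3 + 3 + 6 + 5 + 8) / 5 = 25/5 = 5
  x̄ = (5, 5),  deviation x̄ - mu_0 = (5, 5) - (3, 5) = (2, 0).

Step 2 — sample covariance matrix, S[i,j] = (1/(n-1)) · Σ_k (x_{k,i} - mean_i) · (x_{k,j} - mean_j), divisor n-1 = 4:
  S[X_1,X_1] = ((-1)·(-1) + (3)·(3) + (1)·(1) + (-1)·(-1) + (-2)·(-2)) / 4 = 16/4 = 4
  S[X_1,X_2] = ((-1)·(-2) + (3)·(-2) + (1)·(1) + (-1)·(0) + (-2)·(3)) / 4 = -9/4 = -2.25
  S[X_2,X_2] = ((-2)·(-2) + (-2)·(-2) + (1)·(1) + (0)·(0) + (3)·(3)) / 4 = 18/4 = 4.5
  S = [[4, -2.25],
 [-2.25, 4.5]].

Step 3 — invert S. det(S) = 4·4.5 - (-2.25)² = 12.9375.
  S^{-1} = (1/det) · [[d, -b], [-b, a]] = [[0.3478, 0.1739],
 [0.1739, 0.3092]].

Step 4 — quadratic form (x̄ - mu_0)^T · S^{-1} · (x̄ - mu_0):
  S^{-1} · (x̄ - mu_0) = (0.6957, 0.3478),
  (x̄ - mu_0)^T · [...] = (2)·(0.6957) + (0)·(0.3478) = 1.3913.

Step 5 — scale by n: T² = 5 · 1.3913 = 6.9565.

T² ≈ 6.9565


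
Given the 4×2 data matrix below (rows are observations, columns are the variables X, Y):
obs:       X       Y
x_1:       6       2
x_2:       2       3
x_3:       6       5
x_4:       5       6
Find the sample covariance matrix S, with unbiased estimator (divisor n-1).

Step 1 — column means:
  mean(X) = (6 + 2 + 6 + 5) / 4 = 19/4 = 4.75
  mean(Y) = (2 + 3 + 5 + 6) / 4 = 16/4 = 4

Step 2 — sample covariance S[i,j] = (1/(n-1)) · Σ_k (x_{k,i} - mean_i) · (x_{k,j} - mean_j), with n-1 = 3.
  S[X,X] = ((1.25)·(1.25) + (-2.75)·(-2.75) + (1.25)·(1.25) + (0.25)·(0.25)) / 3 = 10.75/3 = 3.5833
  S[X,Y] = ((1.25)·(-2) + (-2.75)·(-1) + (1.25)·(1) + (0.25)·(2)) / 3 = 2/3 = 0.6667
  S[Y,Y] = ((-2)·(-2) + (-1)·(-1) + (1)·(1) + (2)·(2)) / 3 = 10/3 = 3.3333

S is symmetric (S[j,i] = S[i,j]). Assembling:

S = [[3.5833, 0.6667],
 [0.6667, 3.3333]]


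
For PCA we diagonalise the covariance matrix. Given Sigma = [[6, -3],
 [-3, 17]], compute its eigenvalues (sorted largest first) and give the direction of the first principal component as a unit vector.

Step 1 — characteristic polynomial of 2×2 Sigma:
  det(Sigma - λI) = λ² - trace · λ + det = 0.
  trace = 6 + 17 = 23, det = 6·17 - (-3)² = 93.
Step 2 — discriminant:
  Δ = trace² - 4·det = 529 - 372 = 157.
Step 3 — eigenvalues:
  λ = (trace ± √Δ)/2 = (23 ± 12.53)/2,
  λ_1 = 17.765,  λ_2 = 5.235.

Step 4 — unit eigenvector for λ_1: solve (Sigma - λ_1 I)v = 0. First row:
  (6 - 17.765)·v_x + (-3)·v_y = 0, i.e. (-11.765)·v_x + (-3)·v_y = 0,
  so v ∝ (b, λ_1 - a) = (-3, 11.765); multiply by -1 so the first entry is positive: u = (3, -11.765).
  ||u|| = √((3)² + (-11.765)²) = √(147.4148) ≈ 12.1414,
  v_1 = u/||u|| ≈ (0.2471, -0.969) (||v_1|| = 1).

λ_1 = 17.765,  λ_2 = 5.235;  v_1 ≈ (0.2471, -0.969)


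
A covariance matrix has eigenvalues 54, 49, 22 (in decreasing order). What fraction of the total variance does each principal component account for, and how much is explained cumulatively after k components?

Step 1 — total variance = trace(Sigma) = Σ λ_i = 54 + 49 + 22 = 125.

Step 2 — fraction explained by component i = λ_i / Σ λ:
  PC1: 54/125 = 0.432
  PC2: 49/125 = 0.392
  PC3: 22/125 = 0.176

Step 3 — cumulative fraction after k components = (λ_1 + ... + λ_k) / Σ λ:
  k = 1: 54/125 = 0.432
  k = 2: (54 + 49)/125 = 103/125 = 0.824
  k = 3: (54 + 49 + 22)/125 = 125/125 = 1

Summary (fraction, with percent):

explained: PC1 0.432 (43.2%), PC2 0.392 (39.2%), PC3 0.176 (17.6%);  cumulative: 0.432, 0.824, 1


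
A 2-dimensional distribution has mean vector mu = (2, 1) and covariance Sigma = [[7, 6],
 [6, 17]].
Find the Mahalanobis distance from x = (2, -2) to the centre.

Step 1 — centre the observation: (x - mu) = (0, -3).

Step 2 — invert Sigma. det(Sigma) = 7·17 - (6)² = 83.
  Sigma^{-1} = (1/det) · [[d, -b], [-b, a]] = [[0.2048, -0.0723],
 [-0.0723, 0.0843]].

Step 3 — form the quadratic (x - mu)^T · Sigma^{-1} · (x - mu):
  Sigma^{-1} · (x - mu) = (0.2169, -0.253).
  (x - mu)^T · [Sigma^{-1} · (x - mu)] = (0)·(0.2169) + (-3)·(-0.253) = 0.759.

Step 4 — take square root: d = √(0.759) ≈ 0.8712.

d(x, mu) = √(0.759) ≈ 0.8712


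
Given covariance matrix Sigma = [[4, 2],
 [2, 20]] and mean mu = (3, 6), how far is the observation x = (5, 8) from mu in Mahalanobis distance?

Step 1 — centre the observation: (x - mu) = (2, 2).

Step 2 — invert Sigma. det(Sigma) = 4·20 - (2)² = 76.
  Sigma^{-1} = (1/det) · [[d, -b], [-b, a]] = [[0.2632, -0.0263],
 [-0.0263, 0.0526]].

Step 3 — form the quadratic (x - mu)^T · Sigma^{-1} · (x - mu):
  Sigma^{-1} · (x - mu) = (0.4737, 0.0526).
  (x - mu)^T · [Sigma^{-1} · (x - mu)] = (2)·(0.4737) + (2)·(0.0526) = 1.0526.

Step 4 — take square root: d = √(1.0526) ≈ 1.026.

d(x, mu) = √(1.0526) ≈ 1.026


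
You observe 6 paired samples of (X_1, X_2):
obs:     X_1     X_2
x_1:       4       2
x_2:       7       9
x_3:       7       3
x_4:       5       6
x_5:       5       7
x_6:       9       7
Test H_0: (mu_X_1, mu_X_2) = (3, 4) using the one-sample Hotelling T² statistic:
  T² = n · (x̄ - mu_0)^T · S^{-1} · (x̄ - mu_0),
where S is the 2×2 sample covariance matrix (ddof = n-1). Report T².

Step 1 — sample mean vector:
  mean(X_1) = (4 + 7 + 7 + 5 + 5 + 9) / 6 = 37/6 = 6.1667
  mean(X_2) = (2 + 9 + 3 + 6 + 7 + 7) / 6 = 34/6 = 5.6667
  x̄ = (6.1667, 5.6667),  deviation x̄ - mu_0 = (6.1667, 5.6667) - (3, 4) = (3.1667, 1.6667).

Step 2 — sample covariance matrix, S[i,j] = (1/(n-1)) · Σ_k (x_{k,i} - mean_i) · (x_{k,j} - mean_j), divisor n-1 = 5:
  S[X_1,X_1] = ((-2.1667)·(-2.1667) + (0.8333)·(0.8333) + (0.8333)·(0.8333) + (-1.1667)·(-1.1667) + (-1.1667)·(-1.1667) + (2.8333)·(2.8333)) / 5 = 16.8333/5 = 3.3667
  S[X_1,X_2] = ((-2.1667)·(-3.6667) + (0.8333)·(3.3333) + (0.8333)·(-2.6667) + (-1.1667)·(0.3333) + (-1.1667)·(1.3333) + (2.8333)·(1.3333)) / 5 = 10.3333/5 = 2.0667
  S[X_2,X_2] = ((-3.6667)·(-3.6667) + (3.3333)·(3.3333) + (-2.6667)·(-2.6667) + (0.3333)·(0.3333) + (1.3333)·(1.3333) + (1.3333)·(1.3333)) / 5 = 35.3333/5 = 7.0667
  S = [[3.3667, 2.0667],
 [2.0667, 7.0667]].

Step 3 — invert S. det(S) = 3.3667·7.0667 - (2.0667)² = 19.52.
  S^{-1} = (1/det) · [[d, -b], [-b, a]] = [[0.362, -0.1059],
 [-0.1059, 0.1725]].

Step 4 — quadratic form (x̄ - mu_0)^T · S^{-1} · (x̄ - mu_0):
  S^{-1} · (x̄ - mu_0) = (0.9699, -0.0478),
  (x̄ - mu_0)^T · [...] = (3.1667)·(0.9699) + (1.6667)·(-0.0478) = 2.9918.

Step 5 — scale by n: T² = 6 · 2.9918 = 17.9508.

T² ≈ 17.9508


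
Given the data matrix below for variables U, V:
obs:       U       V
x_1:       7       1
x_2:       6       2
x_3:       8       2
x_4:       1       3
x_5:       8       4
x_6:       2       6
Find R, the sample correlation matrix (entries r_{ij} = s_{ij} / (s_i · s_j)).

Step 1 — column means:
  mean(U) = (7 + 6 + 8 + 1 + 8 + 2) / 6 = 32/6 = 5.3333
  mean(V) = (1 + 2 + 2 + 3 + 4 + 6) / 6 = 18/6 = 3

Step 2 — sample variances and covariances s[i,j] = (1/(n-1)) · Σ_k (x_{k,i} - mean_i) · (x_{k,j} - mean_j), with n-1 = 5:
  s[U,U] = ((1.6667)·(1.6667) + (0.6667)·(0.6667) + (2.6667)·(2.6667) + (-4.3333)·(-4.3333) + (2.6667)·(2.6667) + (-3.3333)·(-3.3333)) / 5 = 47.3333/5 = 9.4667
  s[U,V] = ((1.6667)·(-2) + (0.6667)·(-1) + (2.6667)·(-1) + (-4.3333)·(0) + (2.6667)·(1) + (-3.3333)·(3)) / 5 = -14/5 = -2.8
  s[V,V] = ((-2)·(-2) + (-1)·(-1) + (-1)·(-1) + (0)·(0) + (1)·(1) + (3)·(3)) / 5 = 16/5 = 3.2
  Sample standard deviations s_i = √(s[i,i]):
  s(U) = √(9.4667) = 3.0768
  s(V) = √(3.2) = 1.7889

Step 3 — r_{ij} = s_{ij} / (s_i · s_j):
  r[U,U] = 1 (diagonal).
  r[U,V] = -2.8 / (3.0768 · 1.7889) = -2.8 / 5.5039 = -0.5087
  r[V,V] = 1 (diagonal).

R is symmetric with unit diagonal. Assembling:

R = [[1, -0.5087],
 [-0.5087, 1]]


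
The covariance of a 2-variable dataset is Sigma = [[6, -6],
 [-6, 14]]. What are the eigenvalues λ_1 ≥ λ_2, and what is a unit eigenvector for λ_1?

Step 1 — characteristic polynomial of 2×2 Sigma:
  det(Sigma - λI) = λ² - trace · λ + det = 0.
  trace = 6 + 14 = 20, det = 6·14 - (-6)² = 48.
Step 2 — discriminant:
  Δ = trace² - 4·det = 400 - 192 = 208.
Step 3 — eigenvalues:
  λ = (trace ± √Δ)/2 = (20 ± 14.4222)/2,
  λ_1 = 17.2111,  λ_2 = 2.7889.

Step 4 — unit eigenvector for λ_1: solve (Sigma - λ_1 I)v = 0. First row:
  (6 - 17.2111)·v_x + (-6)·v_y = 0, i.e. (-11.2111)·v_x + (-6)·v_y = 0,
  so v ∝ (b, λ_1 - a) = (-6, 11.2111); multiply by -1 so the first entry is positive: u = (6, -11.2111).
  ||u|| = √((6)² + (-11.2111)²) = √(161.6888) ≈ 12.7157,
  v_1 = u/||u|| ≈ (0.4719, -0.8817) (||v_1|| = 1).

λ_1 = 17.2111,  λ_2 = 2.7889;  v_1 ≈ (0.4719, -0.8817)


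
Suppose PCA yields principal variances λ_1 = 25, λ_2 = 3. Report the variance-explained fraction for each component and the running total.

Step 1 — total variance = trace(Sigma) = Σ λ_i = 25 + 3 = 28.

Step 2 — fraction explained by component i = λ_i / Σ λ:
  PC1: 25/28 = 0.8929
  PC2: 3/28 = 0.1071

Step 3 — cumulative fraction after k components = (λ_1 + ... + λ_k) / Σ λ:
  k = 1: 25/28 = 0.8929
  k = 2: (25 + 3)/28 = 28/28 = 1

Summary (fraction, with percent):

explained: PC1 0.8929 (89.29%), PC2 0.1071 (10.71%);  cumulative: 0.8929, 1


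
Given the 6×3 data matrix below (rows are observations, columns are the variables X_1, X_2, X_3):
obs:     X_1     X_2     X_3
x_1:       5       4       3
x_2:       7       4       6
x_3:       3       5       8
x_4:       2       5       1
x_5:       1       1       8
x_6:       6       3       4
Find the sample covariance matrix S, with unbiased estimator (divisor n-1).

Step 1 — column means:
  mean(X_1) = (5 + 7 + 3 + 2 + 1 + 6) / 6 = 24/6 = 4
  mean(X_2) = (4 + 4 + 5 + 5 + 1 + 3) / 6 = 22/6 = 3.6667
  mean(X_3) = (3 + 6 + 8 + 1 + 8 + 4) / 6 = 30/6 = 5

Step 2 — sample covariance S[i,j] = (1/(n-1)) · Σ_k (x_{k,i} - mean_i) · (x_{k,j} - mean_j), with n-1 = 5.
  S[X_1,X_1] = ((1)·(1) + (3)·(3) + (-1)·(-1) + (-2)·(-2) + (-3)·(-3) + (2)·(2)) / 5 = 28/5 = 5.6
  S[X_1,X_2] = ((1)·(0.3333) + (3)·(0.3333) + (-1)·(1.3333) + (-2)·(1.3333) + (-3)·(-2.6667) + (2)·(-0.6667)) / 5 = 4/5 = 0.8
  S[X_1,X_3] = ((1)·(-2) + (3)·(1) + (-1)·(3) + (-2)·(-4) + (-3)·(3) + (2)·(-1)) / 5 = -5/5 = -1
  S[X_2,X_2] = ((0.3333)·(0.3333) + (0.3333)·(0.3333) + (1.3333)·(1.3333) + (1.3333)·(1.3333) + (-2.6667)·(-2.6667) + (-0.6667)·(-0.6667)) / 5 = 11.3333/5 = 2.2667
  S[X_2,X_3] = ((0.3333)·(-2) + (0.3333)·(1) + (1.3333)·(3) + (1.3333)·(-4) + (-2.6667)·(3) + (-0.6667)·(-1)) / 5 = -9/5 = -1.8
  S[X_3,X_3] = ((-2)·(-2) + (1)·(1) + (3)·(3) + (-4)·(-4) + (3)·(3) + (-1)·(-1)) / 5 = 40/5 = 8

S is symmetric (S[j,i] = S[i,j]). Assembling:

S = [[5.6, 0.8, -1],
 [0.8, 2.2667, -1.8],
 [-1, -1.8, 8]]


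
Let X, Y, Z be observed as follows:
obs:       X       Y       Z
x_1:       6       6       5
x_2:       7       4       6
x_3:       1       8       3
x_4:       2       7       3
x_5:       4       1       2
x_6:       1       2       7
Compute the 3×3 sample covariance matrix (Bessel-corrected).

Step 1 — column means:
  mean(X) = (6 + 7 + 1 + 2 + 4 + 1) / 6 = 21/6 = 3.5
  mean(Y) = (6 + 4 + 8 + 7 + 1 + 2) / 6 = 28/6 = 4.6667
  mean(Z) = (5 + 6 + 3 + 3 + 2 + 7) / 6 = 26/6 = 4.3333

Step 2 — sample covariance S[i,j] = (1/(n-1)) · Σ_k (x_{k,i} - mean_i) · (x_{k,j} - mean_j), with n-1 = 5.
  S[X,X] = ((2.5)·(2.5) + (3.5)·(3.5) + (-2.5)·(-2.5) + (-1.5)·(-1.5) + (0.5)·(0.5) + (-2.5)·(-2.5)) / 5 = 33.5/5 = 6.7
  S[X,Y] = ((2.5)·(1.3333) + (3.5)·(-0.6667) + (-2.5)·(3.3333) + (-1.5)·(2.3333) + (0.5)·(-3.6667) + (-2.5)·(-2.6667)) / 5 = -6/5 = -1.2
  S[X,Z] = ((2.5)·(0.6667) + (3.5)·(1.6667) + (-2.5)·(-1.3333) + (-1.5)·(-1.3333) + (0.5)·(-2.3333) + (-2.5)·(2.6667)) / 5 = 5/5 = 1
  S[Y,Y] = ((1.3333)·(1.3333) + (-0.6667)·(-0.6667) + (3.3333)·(3.3333) + (2.3333)·(2.3333) + (-3.6667)·(-3.6667) + (-2.6667)·(-2.6667)) / 5 = 39.3333/5 = 7.8667
  S[Y,Z] = ((1.3333)·(0.6667) + (-0.6667)·(1.6667) + (3.3333)·(-1.3333) + (2.3333)·(-1.3333) + (-3.6667)·(-2.3333) + (-2.6667)·(2.6667)) / 5 = -6.3333/5 = -1.2667
  S[Z,Z] = ((0.6667)·(0.6667) + (1.6667)·(1.6667) + (-1.3333)·(-1.3333) + (-1.3333)·(-1.3333) + (-2.3333)·(-2.3333) + (2.6667)·(2.6667)) / 5 = 19.3333/5 = 3.8667

S is symmetric (S[j,i] = S[i,j]). Assembling:

S = [[6.7, -1.2, 1],
 [-1.2, 7.8667, -1.2667],
 [1, -1.2667, 3.8667]]


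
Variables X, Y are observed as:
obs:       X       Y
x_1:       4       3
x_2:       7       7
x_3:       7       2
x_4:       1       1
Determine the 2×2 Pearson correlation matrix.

Step 1 — column means:
  mean(X) = (4 + 7 + 7 + 1) / 4 = 19/4 = 4.75
  mean(Y) = (3 + 7 + 2 + 1) / 4 = 13/4 = 3.25

Step 2 — sample variances and covariances s[i,j] = (1/(n-1)) · Σ_k (x_{k,i} - mean_i) · (x_{k,j} - mean_j), with n-1 = 3:
  s[X,X] = ((-0.75)·(-0.75) + (2.25)·(2.25) + (2.25)·(2.25) + (-3.75)·(-3.75)) / 3 = 24.75/3 = 8.25
  s[X,Y] = ((-0.75)·(-0.25) + (2.25)·(3.75) + (2.25)·(-1.25) + (-3.75)·(-2.25)) / 3 = 14.25/3 = 4.75
  s[Y,Y] = ((-0.25)·(-0.25) + (3.75)·(3.75) + (-1.25)·(-1.25) + (-2.25)·(-2.25)) / 3 = 20.75/3 = 6.9167
  Sample standard deviations s_i = √(s[i,i]):
  s(X) = √(8.25) = 2.8723
  s(Y) = √(6.9167) = 2.63

Step 3 — r_{ij} = s_{ij} / (s_i · s_j):
  r[X,X] = 1 (diagonal).
  r[X,Y] = 4.75 / (2.8723 · 2.63) = 4.75 / 7.554 = 0.6288
  r[Y,Y] = 1 (diagonal).

R is symmetric with unit diagonal. Assembling:

R = [[1, 0.6288],
 [0.6288, 1]]


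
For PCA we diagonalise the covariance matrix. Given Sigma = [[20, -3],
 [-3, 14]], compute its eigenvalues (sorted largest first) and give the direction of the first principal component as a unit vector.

Step 1 — characteristic polynomial of 2×2 Sigma:
  det(Sigma - λI) = λ² - trace · λ + det = 0.
  trace = 20 + 14 = 34, det = 20·14 - (-3)² = 271.
Step 2 — discriminant:
  Δ = trace² - 4·det = 1156 - 1084 = 72.
Step 3 — eigenvalues:
  λ = (trace ± √Δ)/2 = (34 ± 8.4853)/2,
  λ_1 = 21.2426,  λ_2 = 12.7574.

Step 4 — unit eigenvector for λ_1: solve (Sigma - λ_1 I)v = 0. First row:
  (20 - 21.2426)·v_x + (-3)·v_y = 0, i.e. (-1.2426)·v_x + (-3)·v_y = 0,
  so v ∝ (b, λ_1 - a) = (-3, 1.2426); multiply by -1 so the first entry is positive: u = (3, -1.2426).
  ||u|| = √((3)² + (-1.2426)²) = √(10.5442) ≈ 3.2472,
  v_1 = u/||u|| ≈ (0.9239, -0.3827) (||v_1|| = 1).

λ_1 = 21.2426,  λ_2 = 12.7574;  v_1 ≈ (0.9239, -0.3827)


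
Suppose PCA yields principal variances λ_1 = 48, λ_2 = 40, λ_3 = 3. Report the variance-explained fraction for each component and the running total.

Step 1 — total variance = trace(Sigma) = Σ λ_i = 48 + 40 + 3 = 91.

Step 2 — fraction explained by component i = λ_i / Σ λ:
  PC1: 48/91 = 0.5275
  PC2: 40/91 = 0.4396
  PC3: 3/91 = 0.033

Step 3 — cumulative fraction after k components = (λ_1 + ... + λ_k) / Σ λ:
  k = 1: 48/91 = 0.5275
  k = 2: (48 + 40)/91 = 88/91 = 0.967
  k = 3: (48 + 40 + 3)/91 = 91/91 = 1

Summary (fraction, with percent):

explained: PC1 0.5275 (52.75%), PC2 0.4396 (43.96%), PC3 0.033 (3.3%);  cumulative: 0.5275, 0.967, 1


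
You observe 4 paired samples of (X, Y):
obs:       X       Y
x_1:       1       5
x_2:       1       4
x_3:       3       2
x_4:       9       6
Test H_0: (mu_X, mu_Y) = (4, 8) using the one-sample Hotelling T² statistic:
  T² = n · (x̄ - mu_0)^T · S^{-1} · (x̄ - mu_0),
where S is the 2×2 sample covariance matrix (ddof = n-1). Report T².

Step 1 — sample mean vector:
  mean(X) = (1 + 1 + 3 + 9) / 4 = 14/4 = 3.5
  mean(Y) = (5 + 4 + 2 + 6) / 4 = 17/4 = 4.25
  x̄ = (3.5, 4.25),  deviation x̄ - mu_0 = (3.5, 4.25) - (4, 8) = (-0.5, -3.75).

Step 2 — sample covariance matrix, S[i,j] = (1/(n-1)) · Σ_k (x_{k,i} - mean_i) · (x_{k,j} - mean_j), divisor n-1 = 3:
  S[X,X] = ((-2.5)·(-2.5) + (-2.5)·(-2.5) + (-0.5)·(-0.5) + (5.5)·(5.5)) / 3 = 43/3 = 14.3333
  S[X,Y] = ((-2.5)·(0.75) + (-2.5)·(-0.25) + (-0.5)·(-2.25) + (5.5)·(1.75)) / 3 = 9.5/3 = 3.1667
  S[Y,Y] = ((0.75)·(0.75) + (-0.25)·(-0.25) + (-2.25)·(-2.25) + (1.75)·(1.75)) / 3 = 8.75/3 = 2.9167
  S = [[14.3333, 3.1667],
 [3.1667, 2.9167]].

Step 3 — invert S. det(S) = 14.3333·2.9167 - (3.1667)² = 31.7778.
  S^{-1} = (1/det) · [[d, -b], [-b, a]] = [[0.0918, -0.0997],
 [-0.0997, 0.451]].

Step 4 — quadratic form (x̄ - mu_0)^T · S^{-1} · (x̄ - mu_0):
  S^{-1} · (x̄ - mu_0) = (0.3278, -1.6416),
  (x̄ - mu_0)^T · [...] = (-0.5)·(0.3278) + (-3.75)·(-1.6416) = 5.9921.

Step 5 — scale by n: T² = 4 · 5.9921 = 23.9685.

T² ≈ 23.9685


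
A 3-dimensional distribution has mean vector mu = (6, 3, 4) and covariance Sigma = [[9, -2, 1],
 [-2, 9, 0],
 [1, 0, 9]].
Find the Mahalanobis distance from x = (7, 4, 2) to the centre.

Step 1 — centre the observation: (x - mu) = (1, 1, -2).

Step 2 — invert Sigma (cofactor / det for 3×3, or solve directly):
  Sigma^{-1} = [[0.1184, 0.0263, -0.0132],
 [0.0263, 0.117, -0.0029],
 [-0.0132, -0.0029, 0.1126]].

Step 3 — form the quadratic (x - mu)^T · Sigma^{-1} · (x - mu):
  Sigma^{-1} · (x - mu) = (0.1711, 0.1491, -0.2412).
  (x - mu)^T · [Sigma^{-1} · (x - mu)] = (1)·(0.1711) + (1)·(0.1491) + (-2)·(-0.2412) = 0.8026.

Step 4 — take square root: d = √(0.8026) ≈ 0.8959.

d(x, mu) = √(0.8026) ≈ 0.8959


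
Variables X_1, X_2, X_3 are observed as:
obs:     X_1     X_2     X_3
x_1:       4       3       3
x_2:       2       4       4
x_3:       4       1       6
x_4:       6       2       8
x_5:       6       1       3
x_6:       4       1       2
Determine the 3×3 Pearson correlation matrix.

Step 1 — column means:
  mean(X_1) = (4 + 2 + 4 + 6 + 6 + 4) / 6 = 26/6 = 4.3333
  mean(X_2) = (3 + 4 + 1 + 2 + 1 + 1) / 6 = 12/6 = 2
  mean(X_3) = (3 + 4 + 6 + 8 + 3 + 2) / 6 = 26/6 = 4.3333

Step 2 — sample variances and covariances s[i,j] = (1/(n-1)) · Σ_k (x_{k,i} - mean_i) · (x_{k,j} - mean_j), with n-1 = 5:
  s[X_1,X_1] = ((-0.3333)·(-0.3333) + (-2.3333)·(-2.3333) + (-0.3333)·(-0.3333) + (1.6667)·(1.6667) + (1.6667)·(1.6667) + (-0.3333)·(-0.3333)) / 5 = 11.3333/5 = 2.2667
  s[X_1,X_2] = ((-0.3333)·(1) + (-2.3333)·(2) + (-0.3333)·(-1) + (1.6667)·(0) + (1.6667)·(-1) + (-0.3333)·(-1)) / 5 = -6/5 = -1.2
  s[X_1,X_3] = ((-0.3333)·(-1.3333) + (-2.3333)·(-0.3333) + (-0.3333)·(1.6667) + (1.6667)·(3.6667) + (1.6667)·(-1.3333) + (-0.3333)·(-2.3333)) / 5 = 5.3333/5 = 1.0667
  s[X_2,X_2] = ((1)·(1) + (2)·(2) + (-1)·(-1) + (0)·(0) + (-1)·(-1) + (-1)·(-1)) / 5 = 8/5 = 1.6
  s[X_2,X_3] = ((1)·(-1.3333) + (2)·(-0.3333) + (-1)·(1.6667) + (0)·(3.6667) + (-1)·(-1.3333) + (-1)·(-2.3333)) / 5 = 0/5 = 0
  s[X_3,X_3] = ((-1.3333)·(-1.3333) + (-0.3333)·(-0.3333) + (1.6667)·(1.6667) + (3.6667)·(3.6667) + (-1.3333)·(-1.3333) + (-2.3333)·(-2.3333)) / 5 = 25.3333/5 = 5.0667
  Sample standard deviations s_i = √(s[i,i]):
  s(X_1) = √(2.2667) = 1.5055
  s(X_2) = √(1.6) = 1.2649
  s(X_3) = √(5.0667) = 2.2509

Step 3 — r_{ij} = s_{ij} / (s_i · s_j):
  r[X_1,X_1] = 1 (diagonal).
  r[X_1,X_2] = -1.2 / (1.5055 · 1.2649) = -1.2 / 1.9044 = -0.6301
  r[X_1,X_3] = 1.0667 / (1.5055 · 2.2509) = 1.0667 / 3.3889 = 0.3148
  r[X_2,X_2] = 1 (diagonal).
  r[X_2,X_3] = 0 / (1.2649 · 2.2509) = 0 / 2.8472 = 0
  r[X_3,X_3] = 1 (diagonal).

R is symmetric with unit diagonal. Assembling:

R = [[1, -0.6301, 0.3148],
 [-0.6301, 1, 0],
 [0.3148, 0, 1]]
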